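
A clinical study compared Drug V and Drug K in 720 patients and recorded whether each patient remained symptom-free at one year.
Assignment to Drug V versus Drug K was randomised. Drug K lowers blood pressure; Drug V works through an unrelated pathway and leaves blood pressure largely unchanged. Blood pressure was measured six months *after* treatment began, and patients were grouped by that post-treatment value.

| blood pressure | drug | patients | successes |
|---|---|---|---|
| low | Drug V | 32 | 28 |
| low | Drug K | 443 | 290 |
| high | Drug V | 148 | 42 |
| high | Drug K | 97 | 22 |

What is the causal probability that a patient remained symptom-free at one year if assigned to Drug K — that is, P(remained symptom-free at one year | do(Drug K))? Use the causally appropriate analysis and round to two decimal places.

Blood pressure is downstream of the drug. One should not condition on a consequence of treatment, so the overall rates are the right comparison.
So P(outcome | do(Drug K)) is just the pooled rate for Drug K: 312/540 = 0.578.

0.58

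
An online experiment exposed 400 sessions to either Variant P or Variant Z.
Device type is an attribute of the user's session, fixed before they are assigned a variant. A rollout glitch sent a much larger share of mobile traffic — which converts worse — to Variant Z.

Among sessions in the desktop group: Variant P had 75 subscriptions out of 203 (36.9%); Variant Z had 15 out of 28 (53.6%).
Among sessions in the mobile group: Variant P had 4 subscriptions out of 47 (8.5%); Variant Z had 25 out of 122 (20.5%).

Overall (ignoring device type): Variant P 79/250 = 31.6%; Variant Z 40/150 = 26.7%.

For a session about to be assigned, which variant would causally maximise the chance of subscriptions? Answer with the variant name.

Variant Z is higher inside every device type stratum but Variant P is higher in aggregate. Whether to stratify depends on how device type relates to the variant.
Device type satisfies the back-door criterion: it is not a descendant of the variant, and it blocks the spurious path from variant to outcome. Adjusting for it (i.e., using the within-device type rates) gives the causal effect.
Within each level — desktop: 36.9% vs 53.6%; mobile: 8.5% vs 20.5% — Variant Z is higher every time.

Variant Z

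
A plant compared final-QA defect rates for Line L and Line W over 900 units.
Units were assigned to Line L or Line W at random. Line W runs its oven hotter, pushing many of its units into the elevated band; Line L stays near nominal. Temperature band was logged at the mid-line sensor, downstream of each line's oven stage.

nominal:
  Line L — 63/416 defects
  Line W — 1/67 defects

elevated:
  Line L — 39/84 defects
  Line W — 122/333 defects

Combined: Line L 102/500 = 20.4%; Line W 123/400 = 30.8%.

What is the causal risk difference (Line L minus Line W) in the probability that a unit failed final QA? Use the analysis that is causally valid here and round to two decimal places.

-0.10

The distribution of in-process temperature band is itself part of what the line does — it is an intermediate outcome. Holding it fixed would remove that part of the effect; the total effect is the pooled difference.
The causal difference is the pooled difference: 0.204 − 0.307 = -0.103.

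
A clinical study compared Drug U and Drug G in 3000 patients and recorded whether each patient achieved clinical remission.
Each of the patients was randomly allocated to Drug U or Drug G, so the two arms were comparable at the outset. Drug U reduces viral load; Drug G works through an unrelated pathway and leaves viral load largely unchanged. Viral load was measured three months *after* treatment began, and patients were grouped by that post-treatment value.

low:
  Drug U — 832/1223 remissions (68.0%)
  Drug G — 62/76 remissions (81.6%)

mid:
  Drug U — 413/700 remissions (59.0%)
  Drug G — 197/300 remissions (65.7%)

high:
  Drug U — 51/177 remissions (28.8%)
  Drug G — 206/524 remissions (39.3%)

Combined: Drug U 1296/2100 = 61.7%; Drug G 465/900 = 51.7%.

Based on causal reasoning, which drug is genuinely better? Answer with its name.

Drug U

Viral load lies on the pathway drug → viral load → outcome, so adjusting for it blocks the indirect effect. For the total causal effect of drug, use the unadjusted pooled rates.
Pooled: Drug U 61.7% vs Drug G 51.7%; Drug U is higher overall.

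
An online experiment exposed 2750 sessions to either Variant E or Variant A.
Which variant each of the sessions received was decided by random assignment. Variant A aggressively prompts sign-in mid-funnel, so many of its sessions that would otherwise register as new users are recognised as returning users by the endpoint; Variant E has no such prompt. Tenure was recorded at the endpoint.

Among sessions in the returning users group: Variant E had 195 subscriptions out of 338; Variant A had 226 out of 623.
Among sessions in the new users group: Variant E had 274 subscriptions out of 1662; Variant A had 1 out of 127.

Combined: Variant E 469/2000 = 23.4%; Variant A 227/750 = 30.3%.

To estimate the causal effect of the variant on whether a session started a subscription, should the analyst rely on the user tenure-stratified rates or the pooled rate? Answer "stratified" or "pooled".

pooled

User tenure is downstream of the variant. One should not condition on a consequence of treatment, so the overall rates are the right comparison.
Pooled: Variant E 23.4% vs Variant A 30.3%; Variant A is higher overall.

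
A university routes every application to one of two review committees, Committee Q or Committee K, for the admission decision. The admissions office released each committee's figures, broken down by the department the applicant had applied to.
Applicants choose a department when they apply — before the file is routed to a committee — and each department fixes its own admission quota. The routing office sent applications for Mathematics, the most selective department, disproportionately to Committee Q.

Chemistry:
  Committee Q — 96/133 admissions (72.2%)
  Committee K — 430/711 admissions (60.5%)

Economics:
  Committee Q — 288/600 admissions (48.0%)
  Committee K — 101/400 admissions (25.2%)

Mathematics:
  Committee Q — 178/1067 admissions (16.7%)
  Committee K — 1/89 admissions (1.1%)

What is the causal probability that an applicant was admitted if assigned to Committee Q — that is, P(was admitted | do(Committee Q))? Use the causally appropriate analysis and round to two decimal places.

The stratified and pooled comparisons disagree (Committee Q wins within each department; Committee K wins overall), so the answer turns on the causal role of department.
The imbalance in department arose from how applicants were allocated, not from anything the review committee did; and department independently affects the outcome. The pooled gap is confounded — condition on department.
Standardising Committee Q to the population department mix: 0.281·96/133 + 0.333·288/600 + 0.385·178/1067 = 0.427.

0.43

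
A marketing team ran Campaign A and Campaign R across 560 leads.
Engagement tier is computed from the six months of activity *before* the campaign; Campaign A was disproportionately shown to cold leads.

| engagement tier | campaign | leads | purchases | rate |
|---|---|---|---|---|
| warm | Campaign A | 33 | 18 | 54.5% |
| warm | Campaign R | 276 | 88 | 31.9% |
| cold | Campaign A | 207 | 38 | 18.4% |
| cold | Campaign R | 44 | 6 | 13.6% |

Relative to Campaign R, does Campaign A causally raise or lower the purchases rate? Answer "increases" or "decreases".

Campaign A is higher inside every engagement tier stratum but Campaign R is higher in aggregate. Whether to stratify depends on how engagement tier relates to the campaign.
Engagement tier is set before the campaign has any effect — it is not caused by the campaign — and it independently drives the outcome. That makes it a confounder, so the causal comparison is within engagement tier levels.
Within each level — warm: 54.5% vs 31.9%; cold: 18.4% vs 13.6% — Campaign A is higher every time.

increases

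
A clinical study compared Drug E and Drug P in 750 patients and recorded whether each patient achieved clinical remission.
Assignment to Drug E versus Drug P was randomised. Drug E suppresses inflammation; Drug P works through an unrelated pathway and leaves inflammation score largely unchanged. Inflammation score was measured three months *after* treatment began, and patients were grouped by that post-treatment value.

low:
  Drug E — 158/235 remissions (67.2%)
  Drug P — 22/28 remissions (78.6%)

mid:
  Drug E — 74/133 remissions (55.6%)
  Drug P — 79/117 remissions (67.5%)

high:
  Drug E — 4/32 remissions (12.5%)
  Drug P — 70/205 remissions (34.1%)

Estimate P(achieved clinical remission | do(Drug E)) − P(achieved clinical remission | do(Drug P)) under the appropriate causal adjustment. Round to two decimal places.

Because the drug influences inflammation score, inflammation score is a post-treatment mediator, not a confounder. Stratifying on it would bias the estimate; the causal effect is the crude pooled difference.
The causal difference is the pooled difference: 0.590 − 0.489 = +0.101.

+0.10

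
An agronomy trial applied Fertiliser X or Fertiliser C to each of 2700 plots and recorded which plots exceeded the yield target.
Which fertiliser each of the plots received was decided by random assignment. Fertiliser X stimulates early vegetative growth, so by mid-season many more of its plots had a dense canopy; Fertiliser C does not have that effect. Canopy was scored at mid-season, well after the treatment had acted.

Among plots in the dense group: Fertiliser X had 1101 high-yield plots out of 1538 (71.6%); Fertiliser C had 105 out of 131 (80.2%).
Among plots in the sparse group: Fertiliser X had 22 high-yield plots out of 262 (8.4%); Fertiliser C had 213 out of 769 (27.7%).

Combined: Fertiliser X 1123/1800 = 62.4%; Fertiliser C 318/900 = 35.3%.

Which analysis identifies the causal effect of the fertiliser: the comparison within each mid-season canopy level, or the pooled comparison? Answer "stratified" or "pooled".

pooled

Stratifying would compare fertilisers among plots the fertilisers themselves sorted into mid-season canopy groups — a form of selection on an intermediate. The unconditioned pooled rates give the total causal effect.
Pooled: Fertiliser X 62.4% vs Fertiliser C 35.3%; Fertiliser X is higher overall.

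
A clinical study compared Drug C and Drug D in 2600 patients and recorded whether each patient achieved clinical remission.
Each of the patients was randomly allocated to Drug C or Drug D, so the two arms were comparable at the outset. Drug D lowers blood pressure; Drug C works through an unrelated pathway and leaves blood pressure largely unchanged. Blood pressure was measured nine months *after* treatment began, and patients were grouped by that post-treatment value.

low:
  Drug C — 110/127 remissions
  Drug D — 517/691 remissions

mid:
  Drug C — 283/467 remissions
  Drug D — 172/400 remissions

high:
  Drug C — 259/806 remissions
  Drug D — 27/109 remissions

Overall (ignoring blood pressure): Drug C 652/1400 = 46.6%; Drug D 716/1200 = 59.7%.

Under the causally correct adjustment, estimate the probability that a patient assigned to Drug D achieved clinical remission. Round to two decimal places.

0.60

The stratified and pooled comparisons disagree (Drug C wins within each blood pressure; Drug D wins overall), so the answer turns on the causal role of blood pressure.
Blood pressure here is a post-treatment variable shaped by the drug; conditioning on it would introduce bias rather than remove it. The overall comparison is the causal one.
So P(outcome | do(Drug D)) is just the pooled rate for Drug D: 716/1200 = 0.597.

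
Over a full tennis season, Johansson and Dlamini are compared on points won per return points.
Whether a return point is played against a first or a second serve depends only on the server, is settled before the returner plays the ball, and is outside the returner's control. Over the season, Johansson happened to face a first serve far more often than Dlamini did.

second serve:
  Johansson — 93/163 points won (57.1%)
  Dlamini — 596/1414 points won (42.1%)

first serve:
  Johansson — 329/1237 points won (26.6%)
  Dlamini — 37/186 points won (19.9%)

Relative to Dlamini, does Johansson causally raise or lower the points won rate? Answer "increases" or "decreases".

The imbalance in serve type arose from how return points were allocated, not from anything the player did; and serve type independently affects the outcome. The pooled gap is confounded — condition on serve type.
Within each level — second serve: 57.1% vs 42.1%; first serve: 26.6% vs 19.9% — Johansson is higher every time.

increases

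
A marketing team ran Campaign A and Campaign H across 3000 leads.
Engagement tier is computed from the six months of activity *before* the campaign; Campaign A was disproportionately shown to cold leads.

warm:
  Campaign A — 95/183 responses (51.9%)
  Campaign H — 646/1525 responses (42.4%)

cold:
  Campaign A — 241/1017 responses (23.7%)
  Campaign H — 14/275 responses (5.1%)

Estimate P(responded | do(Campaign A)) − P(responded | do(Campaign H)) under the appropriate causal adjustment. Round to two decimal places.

+0.13

Engagement tier is set before the campaign has any effect — it is not caused by the campaign — and it independently drives the outcome. That makes it a confounder, so the causal comparison is within engagement tier levels.
Adjusting over the population distribution of engagement tier: 0.569·(0.519−0.424) + 0.431·(0.237−0.051) = +0.135.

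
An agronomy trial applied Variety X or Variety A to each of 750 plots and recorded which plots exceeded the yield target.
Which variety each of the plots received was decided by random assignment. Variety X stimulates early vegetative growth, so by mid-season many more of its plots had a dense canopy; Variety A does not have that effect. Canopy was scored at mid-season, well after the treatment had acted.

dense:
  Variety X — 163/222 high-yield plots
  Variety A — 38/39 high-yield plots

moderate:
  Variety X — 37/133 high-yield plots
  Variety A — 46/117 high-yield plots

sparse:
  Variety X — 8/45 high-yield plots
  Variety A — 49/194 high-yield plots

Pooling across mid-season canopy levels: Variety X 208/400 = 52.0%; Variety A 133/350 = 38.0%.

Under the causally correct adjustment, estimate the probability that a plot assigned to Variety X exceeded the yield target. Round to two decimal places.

The distribution of mid-season canopy is itself part of what the variety does — it is an intermediate outcome. Holding it fixed would remove that part of the effect; the total effect is the pooled difference.
So P(outcome | do(Variety X)) is just the pooled rate for Variety X: 208/400 = 0.520.

0.52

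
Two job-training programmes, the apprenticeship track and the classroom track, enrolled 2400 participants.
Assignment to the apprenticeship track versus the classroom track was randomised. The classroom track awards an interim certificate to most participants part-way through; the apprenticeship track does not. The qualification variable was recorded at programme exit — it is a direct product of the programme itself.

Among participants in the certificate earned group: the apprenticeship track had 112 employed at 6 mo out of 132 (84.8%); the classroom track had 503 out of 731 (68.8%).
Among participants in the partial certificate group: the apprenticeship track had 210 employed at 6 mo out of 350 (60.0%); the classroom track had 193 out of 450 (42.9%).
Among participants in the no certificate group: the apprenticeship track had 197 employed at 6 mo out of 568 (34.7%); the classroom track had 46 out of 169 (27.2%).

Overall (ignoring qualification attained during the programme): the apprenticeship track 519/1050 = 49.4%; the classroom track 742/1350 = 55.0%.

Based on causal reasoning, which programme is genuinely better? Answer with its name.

Within every qualification attained during the programme level the apprenticeship track has the higher rate, yet pooled the classroom track does — Simpson's reversal.
Qualification attained during the programme lies on the pathway programme → qualification attained during the programme → outcome, so adjusting for it blocks the indirect effect. For the total causal effect of programme, use the unadjusted pooled rates.
Pooled: the apprenticeship track 49.4% vs the classroom track 55.0%; the classroom track is higher overall.

the classroom track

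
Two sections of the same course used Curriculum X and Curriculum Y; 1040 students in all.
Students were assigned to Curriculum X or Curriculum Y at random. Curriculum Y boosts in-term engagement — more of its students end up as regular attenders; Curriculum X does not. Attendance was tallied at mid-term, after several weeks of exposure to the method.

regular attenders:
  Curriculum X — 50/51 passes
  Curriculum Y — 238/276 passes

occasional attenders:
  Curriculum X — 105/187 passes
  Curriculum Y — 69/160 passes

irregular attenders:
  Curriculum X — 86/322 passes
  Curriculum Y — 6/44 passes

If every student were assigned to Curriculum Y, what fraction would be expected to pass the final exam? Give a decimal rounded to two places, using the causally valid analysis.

Mid-term attendance is recorded after the teaching method and is itself shifted by it — it sits on the causal path from teaching method to outcome. Conditioning on a mediator would strip out part of the effect we want; the pooled comparison gives the total causal effect.
So P(outcome | do(Curriculum Y)) is just the pooled rate for Curriculum Y: 313/480 = 0.652.

0.65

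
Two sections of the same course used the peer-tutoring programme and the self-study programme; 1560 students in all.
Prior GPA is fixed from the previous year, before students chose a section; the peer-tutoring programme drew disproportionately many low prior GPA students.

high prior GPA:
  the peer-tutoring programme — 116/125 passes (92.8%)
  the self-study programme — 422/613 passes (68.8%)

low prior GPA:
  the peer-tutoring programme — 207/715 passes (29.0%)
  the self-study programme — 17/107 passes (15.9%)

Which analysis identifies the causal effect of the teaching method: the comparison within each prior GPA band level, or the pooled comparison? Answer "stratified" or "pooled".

The stratified and pooled comparisons disagree (the peer-tutoring programme wins within each prior GPA band; the self-study programme wins overall), so the answer turns on the causal role of prior GPA band.
Since prior GPA band is a pre-existing factor (not a product of the teaching method) and it affects the outcome on its own, it is a confounder. The stratified rates, not the pooled rate, identify the causal effect.
Within each level — high prior GPA: 92.8% vs 68.8%; low prior GPA: 29.0% vs 15.9% — the peer-tutoring programme is higher every time.

stratified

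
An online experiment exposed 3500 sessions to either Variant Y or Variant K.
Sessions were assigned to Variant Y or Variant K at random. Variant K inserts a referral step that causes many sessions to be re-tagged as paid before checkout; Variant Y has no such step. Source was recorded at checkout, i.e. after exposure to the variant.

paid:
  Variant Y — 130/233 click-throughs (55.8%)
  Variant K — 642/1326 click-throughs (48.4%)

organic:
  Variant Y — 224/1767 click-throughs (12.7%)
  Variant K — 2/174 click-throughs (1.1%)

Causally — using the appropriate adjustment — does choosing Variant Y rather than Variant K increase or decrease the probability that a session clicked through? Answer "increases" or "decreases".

decreases

Traffic source is downstream of the variant. One should not condition on a consequence of treatment, so the overall rates are the right comparison.
Pooled: Variant Y 17.7% vs Variant K 42.9%; Variant K is higher overall.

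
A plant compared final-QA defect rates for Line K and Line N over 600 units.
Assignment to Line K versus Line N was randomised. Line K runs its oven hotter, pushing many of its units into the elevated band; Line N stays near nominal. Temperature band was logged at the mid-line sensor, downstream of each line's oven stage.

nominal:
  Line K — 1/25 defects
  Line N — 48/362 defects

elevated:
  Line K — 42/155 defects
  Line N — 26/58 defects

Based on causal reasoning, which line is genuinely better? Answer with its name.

Because the line influences in-process temperature band, in-process temperature band is a post-treatment mediator, not a confounder. Stratifying on it would bias the estimate; the causal effect is the crude pooled difference.
Pooled: Line K 23.9% vs Line N 17.6%; Line N is lower overall.

Line N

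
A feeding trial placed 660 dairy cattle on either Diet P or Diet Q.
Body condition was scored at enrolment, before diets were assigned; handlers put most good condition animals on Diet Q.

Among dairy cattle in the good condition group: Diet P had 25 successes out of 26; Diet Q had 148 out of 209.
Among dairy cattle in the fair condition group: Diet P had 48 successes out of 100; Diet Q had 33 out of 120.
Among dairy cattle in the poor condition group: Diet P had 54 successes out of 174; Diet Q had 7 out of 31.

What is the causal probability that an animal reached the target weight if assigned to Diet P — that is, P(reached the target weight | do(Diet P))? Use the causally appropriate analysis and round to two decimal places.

0.60

Starting body condition is set before the diet has any effect — it is not caused by the diet — and it independently drives the outcome. That makes it a confounder, so the causal comparison is within starting body condition levels.
Standardising Diet P to the population starting body condition mix: 0.356·25/26 + 0.333·48/100 + 0.311·54/174 = 0.599.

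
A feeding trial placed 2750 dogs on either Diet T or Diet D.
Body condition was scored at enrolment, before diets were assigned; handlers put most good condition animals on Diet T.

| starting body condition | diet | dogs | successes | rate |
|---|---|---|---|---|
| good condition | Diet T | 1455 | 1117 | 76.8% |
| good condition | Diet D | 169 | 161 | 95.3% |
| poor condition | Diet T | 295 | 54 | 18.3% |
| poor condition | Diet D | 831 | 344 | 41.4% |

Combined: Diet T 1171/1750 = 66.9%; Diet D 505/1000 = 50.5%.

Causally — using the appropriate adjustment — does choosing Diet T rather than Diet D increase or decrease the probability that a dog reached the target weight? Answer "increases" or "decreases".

decreases

Diet D is higher inside every starting body condition stratum but Diet T is higher in aggregate. Whether to stratify depends on how starting body condition relates to the diet.
The imbalance in starting body condition arose from how dogs were allocated, not from anything the diet did; and starting body condition independently affects the outcome. The pooled gap is confounded — condition on starting body condition.
Within each level — good condition: 76.8% vs 95.3%; poor condition: 18.3% vs 41.4% — Diet D is higher every time.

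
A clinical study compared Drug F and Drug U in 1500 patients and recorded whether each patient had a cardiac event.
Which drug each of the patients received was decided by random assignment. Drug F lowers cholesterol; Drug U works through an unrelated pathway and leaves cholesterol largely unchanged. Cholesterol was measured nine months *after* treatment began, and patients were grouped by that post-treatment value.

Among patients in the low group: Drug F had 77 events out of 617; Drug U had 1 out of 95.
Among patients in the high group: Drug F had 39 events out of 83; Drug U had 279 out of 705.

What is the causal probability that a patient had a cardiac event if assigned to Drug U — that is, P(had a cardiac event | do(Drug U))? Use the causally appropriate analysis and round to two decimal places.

The stratified and pooled comparisons disagree (Drug U wins within each cholesterol; Drug F wins overall), so the answer turns on the causal role of cholesterol.
Cholesterol lies on the pathway drug → cholesterol → outcome, so adjusting for it blocks the indirect effect. For the total causal effect of drug, use the unadjusted pooled rates.
So P(outcome | do(Drug U)) is just the pooled rate for Drug U: 280/800 = 0.350.

0.35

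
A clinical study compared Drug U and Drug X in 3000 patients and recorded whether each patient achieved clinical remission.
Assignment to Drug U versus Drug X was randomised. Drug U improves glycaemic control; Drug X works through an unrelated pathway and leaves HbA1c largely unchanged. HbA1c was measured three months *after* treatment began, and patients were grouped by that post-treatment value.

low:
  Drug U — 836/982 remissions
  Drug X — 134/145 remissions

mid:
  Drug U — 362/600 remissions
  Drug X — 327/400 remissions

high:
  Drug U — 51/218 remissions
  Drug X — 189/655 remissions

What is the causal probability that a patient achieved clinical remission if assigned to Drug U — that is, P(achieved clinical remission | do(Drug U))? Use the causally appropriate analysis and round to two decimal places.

0.69

Within every HbA1c level Drug X has the higher rate, yet pooled Drug U does — Simpson's reversal.
HbA1c here is a post-treatment variable shaped by the drug; conditioning on it would introduce bias rather than remove it. The overall comparison is the causal one.
So P(outcome | do(Drug U)) is just the pooled rate for Drug U: 1249/1800 = 0.694.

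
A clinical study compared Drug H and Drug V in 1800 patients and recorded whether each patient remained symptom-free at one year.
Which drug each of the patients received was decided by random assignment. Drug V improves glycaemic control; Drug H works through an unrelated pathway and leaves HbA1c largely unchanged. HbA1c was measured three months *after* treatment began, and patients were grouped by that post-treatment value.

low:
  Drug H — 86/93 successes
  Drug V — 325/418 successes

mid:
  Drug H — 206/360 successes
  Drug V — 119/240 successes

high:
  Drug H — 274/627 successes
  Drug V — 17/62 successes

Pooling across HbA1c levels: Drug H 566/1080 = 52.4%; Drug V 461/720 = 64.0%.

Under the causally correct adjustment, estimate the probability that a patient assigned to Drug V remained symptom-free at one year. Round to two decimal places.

0.64

HbA1c is downstream of the drug. One should not condition on a consequence of treatment, so the overall rates are the right comparison.
So P(outcome | do(Drug V)) is just the pooled rate for Drug V: 461/720 = 0.640.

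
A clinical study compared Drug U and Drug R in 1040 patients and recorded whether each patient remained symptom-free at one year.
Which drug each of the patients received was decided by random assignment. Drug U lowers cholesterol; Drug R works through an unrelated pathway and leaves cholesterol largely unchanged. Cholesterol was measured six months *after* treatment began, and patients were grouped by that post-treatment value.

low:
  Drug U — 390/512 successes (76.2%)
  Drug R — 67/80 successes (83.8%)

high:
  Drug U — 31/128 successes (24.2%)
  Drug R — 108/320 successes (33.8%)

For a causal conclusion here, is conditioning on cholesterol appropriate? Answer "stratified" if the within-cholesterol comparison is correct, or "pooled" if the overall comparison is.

Within every cholesterol level Drug R has the higher rate, yet pooled Drug U does — Simpson's reversal.
The distribution of cholesterol is itself part of what the drug does — it is an intermediate outcome. Holding it fixed would remove that part of the effect; the total effect is the pooled difference.
Pooled: Drug U 65.8% vs Drug R 43.8%; Drug U is higher overall.

pooled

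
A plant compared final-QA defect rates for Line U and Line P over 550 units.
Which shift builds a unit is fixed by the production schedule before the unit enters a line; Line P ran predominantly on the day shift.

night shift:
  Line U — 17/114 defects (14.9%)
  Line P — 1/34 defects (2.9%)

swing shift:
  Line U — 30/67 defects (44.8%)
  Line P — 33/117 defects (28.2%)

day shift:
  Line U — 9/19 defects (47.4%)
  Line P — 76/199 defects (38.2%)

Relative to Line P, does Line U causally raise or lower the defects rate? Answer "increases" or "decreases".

Shift differs across lines for reasons unrelated to any effect of the line itself, and it separately predicts the outcome — a classic confounder. We must compare within shift levels.
Within each level — night shift: 14.9% vs 2.9%; swing shift: 44.8% vs 28.2%; day shift: 47.4% vs 38.2% — Line P is lower every time.

increases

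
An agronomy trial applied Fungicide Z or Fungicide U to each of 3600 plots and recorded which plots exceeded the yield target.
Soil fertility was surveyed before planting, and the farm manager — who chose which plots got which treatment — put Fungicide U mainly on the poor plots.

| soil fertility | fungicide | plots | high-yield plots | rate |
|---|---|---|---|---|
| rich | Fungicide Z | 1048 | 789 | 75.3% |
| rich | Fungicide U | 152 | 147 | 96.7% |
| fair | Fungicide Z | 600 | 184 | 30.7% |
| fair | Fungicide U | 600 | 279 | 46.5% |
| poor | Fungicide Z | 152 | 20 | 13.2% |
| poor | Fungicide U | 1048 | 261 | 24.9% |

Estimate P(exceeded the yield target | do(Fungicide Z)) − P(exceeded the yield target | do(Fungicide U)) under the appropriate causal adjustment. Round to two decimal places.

The imbalance in soil fertility arose from how plots were allocated, not from anything the fungicide did; and soil fertility independently affects the outcome. The pooled gap is confounded — condition on soil fertility.
Adjusting over the population distribution of soil fertility: 0.333·(0.753−0.967) + 0.333·(0.307−0.465) + 0.333·(0.132−0.249) = -0.163.

-0.16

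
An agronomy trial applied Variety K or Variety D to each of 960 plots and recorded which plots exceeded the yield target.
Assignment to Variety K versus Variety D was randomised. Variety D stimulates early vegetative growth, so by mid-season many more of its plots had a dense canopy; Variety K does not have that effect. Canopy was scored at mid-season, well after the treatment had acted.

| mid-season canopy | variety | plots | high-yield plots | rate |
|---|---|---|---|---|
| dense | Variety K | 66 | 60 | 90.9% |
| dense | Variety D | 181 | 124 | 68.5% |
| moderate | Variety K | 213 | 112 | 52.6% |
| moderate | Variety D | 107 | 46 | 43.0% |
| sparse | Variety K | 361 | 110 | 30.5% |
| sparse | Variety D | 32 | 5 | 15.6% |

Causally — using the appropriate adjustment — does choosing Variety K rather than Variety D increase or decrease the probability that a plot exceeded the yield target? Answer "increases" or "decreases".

Mid-season canopy lies on the pathway variety → mid-season canopy → outcome, so adjusting for it blocks the indirect effect. For the total causal effect of variety, use the unadjusted pooled rates.
Pooled: Variety K 44.1% vs Variety D 54.7%; Variety D is higher overall.

decreases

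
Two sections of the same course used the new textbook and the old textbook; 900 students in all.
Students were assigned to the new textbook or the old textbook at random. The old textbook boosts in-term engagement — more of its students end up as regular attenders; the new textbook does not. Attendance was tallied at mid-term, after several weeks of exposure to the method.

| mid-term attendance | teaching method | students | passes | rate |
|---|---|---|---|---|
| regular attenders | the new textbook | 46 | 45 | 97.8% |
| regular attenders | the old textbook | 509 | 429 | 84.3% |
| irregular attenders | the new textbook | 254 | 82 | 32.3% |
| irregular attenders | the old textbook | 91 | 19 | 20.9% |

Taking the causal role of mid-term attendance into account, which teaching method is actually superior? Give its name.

Within every mid-term attendance level the new textbook has the higher rate, yet pooled the old textbook does — Simpson's reversal.
Mid-term attendance lies on the pathway teaching method → mid-term attendance → outcome, so adjusting for it blocks the indirect effect. For the total causal effect of teaching method, use the unadjusted pooled rates.
Pooled: the new textbook 42.3% vs the old textbook 74.7%; the old textbook is higher overall.

the old textbook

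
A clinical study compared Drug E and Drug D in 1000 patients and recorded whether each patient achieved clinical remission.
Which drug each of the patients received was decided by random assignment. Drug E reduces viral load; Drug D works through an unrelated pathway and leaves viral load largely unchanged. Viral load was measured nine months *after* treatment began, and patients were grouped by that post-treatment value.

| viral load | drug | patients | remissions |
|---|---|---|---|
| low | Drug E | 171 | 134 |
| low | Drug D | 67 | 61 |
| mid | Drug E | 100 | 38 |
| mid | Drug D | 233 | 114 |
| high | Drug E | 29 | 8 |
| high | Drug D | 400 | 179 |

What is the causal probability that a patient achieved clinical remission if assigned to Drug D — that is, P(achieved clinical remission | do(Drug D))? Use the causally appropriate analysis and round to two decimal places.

0.51

Viral load is recorded after the drug and is itself shifted by it — it sits on the causal path from drug to outcome. Conditioning on a mediator would strip out part of the effect we want; the pooled comparison gives the total causal effect.
So P(outcome | do(Drug D)) is just the pooled rate for Drug D: 354/700 = 0.506.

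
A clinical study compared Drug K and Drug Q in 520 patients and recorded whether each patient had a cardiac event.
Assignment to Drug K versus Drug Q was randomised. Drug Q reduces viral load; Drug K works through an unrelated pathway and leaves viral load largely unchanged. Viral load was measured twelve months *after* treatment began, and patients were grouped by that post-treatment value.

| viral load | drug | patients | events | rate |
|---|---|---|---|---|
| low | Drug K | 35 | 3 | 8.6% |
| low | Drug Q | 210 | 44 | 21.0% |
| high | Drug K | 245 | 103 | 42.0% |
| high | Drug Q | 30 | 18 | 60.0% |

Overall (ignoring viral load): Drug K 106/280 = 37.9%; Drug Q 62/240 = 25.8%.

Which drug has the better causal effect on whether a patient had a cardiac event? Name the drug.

Drug Q

Drug K is lower inside every viral load stratum but Drug Q is lower in aggregate. Whether to stratify depends on how viral load relates to the drug.
The distribution of viral load is itself part of what the drug does — it is an intermediate outcome. Holding it fixed would remove that part of the effect; the total effect is the pooled difference.
Pooled: Drug K 37.9% vs Drug Q 25.8%; Drug Q is lower overall.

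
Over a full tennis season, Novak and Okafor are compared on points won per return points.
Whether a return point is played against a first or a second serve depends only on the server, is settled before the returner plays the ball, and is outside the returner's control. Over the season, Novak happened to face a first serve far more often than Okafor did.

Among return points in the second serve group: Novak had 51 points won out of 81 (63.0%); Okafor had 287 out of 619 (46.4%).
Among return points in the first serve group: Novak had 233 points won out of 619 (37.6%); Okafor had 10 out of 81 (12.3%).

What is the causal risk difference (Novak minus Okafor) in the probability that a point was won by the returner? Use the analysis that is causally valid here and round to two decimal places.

Serve type differs across players for reasons unrelated to any effect of the player itself, and it separately predicts the outcome — a classic confounder. We must compare within serve type levels.
Adjusting over the population distribution of serve type: 0.500·(0.630−0.464) + 0.500·(0.376−0.123) = +0.209.

+0.21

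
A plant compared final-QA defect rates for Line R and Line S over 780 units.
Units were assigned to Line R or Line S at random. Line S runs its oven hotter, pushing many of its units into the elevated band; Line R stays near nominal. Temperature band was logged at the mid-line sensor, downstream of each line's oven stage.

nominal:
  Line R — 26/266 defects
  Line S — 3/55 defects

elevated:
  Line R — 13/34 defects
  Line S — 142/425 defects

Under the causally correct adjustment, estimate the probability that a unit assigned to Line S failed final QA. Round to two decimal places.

0.30

Line S is lower inside every in-process temperature band stratum but Line R is lower in aggregate. Whether to stratify depends on how in-process temperature band relates to the line.
In-process temperature band here is a post-treatment variable shaped by the line; conditioning on it would introduce bias rather than remove it. The overall comparison is the causal one.
So P(outcome | do(Line S)) is just the pooled rate for Line S: 145/480 = 0.302.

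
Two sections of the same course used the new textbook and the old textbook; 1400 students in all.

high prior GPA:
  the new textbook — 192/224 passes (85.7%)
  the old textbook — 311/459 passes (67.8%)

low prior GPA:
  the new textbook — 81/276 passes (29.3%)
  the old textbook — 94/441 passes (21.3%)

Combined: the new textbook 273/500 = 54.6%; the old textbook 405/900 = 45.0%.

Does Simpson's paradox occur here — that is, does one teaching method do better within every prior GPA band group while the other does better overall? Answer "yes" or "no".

Within each prior GPA band level (high prior GPA 85.7% vs 67.8%; low prior GPA 29.3% vs 21.3%), the new textbook has the higher rate every time. Pooled: 54.6% vs 45.0% — the new textbook has the higher rate overall. They agree.

no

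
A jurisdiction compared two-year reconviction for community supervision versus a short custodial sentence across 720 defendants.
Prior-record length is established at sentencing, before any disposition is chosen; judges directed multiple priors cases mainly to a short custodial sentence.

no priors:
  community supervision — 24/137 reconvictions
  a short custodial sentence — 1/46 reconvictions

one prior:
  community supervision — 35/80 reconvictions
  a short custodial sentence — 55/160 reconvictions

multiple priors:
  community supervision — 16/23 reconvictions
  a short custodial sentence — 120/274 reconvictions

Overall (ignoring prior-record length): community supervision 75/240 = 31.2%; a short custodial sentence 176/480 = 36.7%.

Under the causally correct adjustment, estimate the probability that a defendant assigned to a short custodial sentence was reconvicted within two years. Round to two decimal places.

The prior-record length-specific comparison favours a short custodial sentence throughout, but the pooled figures favour community supervision. The question is whether to condition on prior-record length.
Since prior-record length is a pre-existing factor (not a product of the disposition) and it affects the outcome on its own, it is a confounder. The stratified rates, not the pooled rate, identify the causal effect.
Standardising a short custodial sentence to the population prior-record length mix: 0.254·1/46 + 0.333·55/160 + 0.412·120/274 = 0.301.

0.30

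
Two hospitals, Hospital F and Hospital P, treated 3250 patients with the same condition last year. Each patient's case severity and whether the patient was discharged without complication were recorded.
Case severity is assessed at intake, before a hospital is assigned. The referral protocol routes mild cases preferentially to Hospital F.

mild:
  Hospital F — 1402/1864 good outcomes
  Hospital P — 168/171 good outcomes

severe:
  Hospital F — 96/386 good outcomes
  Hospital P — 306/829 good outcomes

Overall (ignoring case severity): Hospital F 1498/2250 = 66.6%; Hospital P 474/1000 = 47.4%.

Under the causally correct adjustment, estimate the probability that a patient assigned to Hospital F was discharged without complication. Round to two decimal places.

Here case severity is a common cause — it drives both which hospital a case falls under and the outcome. The crude comparison mixes populations; the stratum-specific rates are the causally relevant ones.
Standardising Hospital F to the population case severity mix: 0.626·1402/1864 + 0.374·96/386 = 0.564.

0.56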